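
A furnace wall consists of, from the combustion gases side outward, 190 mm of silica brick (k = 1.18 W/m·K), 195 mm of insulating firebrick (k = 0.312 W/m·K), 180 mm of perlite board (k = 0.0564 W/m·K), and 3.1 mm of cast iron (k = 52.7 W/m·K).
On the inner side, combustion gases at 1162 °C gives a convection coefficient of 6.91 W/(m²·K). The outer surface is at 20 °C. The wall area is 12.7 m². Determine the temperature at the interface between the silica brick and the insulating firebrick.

Model the wall as resistances in series:
R_inner film = 1/(h_i·A) = 1/(6.91×12.7) = 0.0114 K/W
R_silica brick = L/(kA) = 0.19/(1.18×12.7) = 0.01268 K/W
R_insulating firebrick = L/(kA) = 0.195/(0.312×12.7) = 0.04921 K/W
R_perlite board = L/(kA) = 0.18/(0.0564×12.7) = 0.2513 K/W
R_cast iron = L/(kA) = 0.0031/(52.7×12.7) = 4.632×10^-6 K/W
R_total = 0.3246 K/W;  Q = ΔT/R_total = 1142/0.3246 = 3518 W
T_interface = T_inner − Q·ΣR(inner→interface) = 1162 − 3520×0.02407

T ≈ 1080 °C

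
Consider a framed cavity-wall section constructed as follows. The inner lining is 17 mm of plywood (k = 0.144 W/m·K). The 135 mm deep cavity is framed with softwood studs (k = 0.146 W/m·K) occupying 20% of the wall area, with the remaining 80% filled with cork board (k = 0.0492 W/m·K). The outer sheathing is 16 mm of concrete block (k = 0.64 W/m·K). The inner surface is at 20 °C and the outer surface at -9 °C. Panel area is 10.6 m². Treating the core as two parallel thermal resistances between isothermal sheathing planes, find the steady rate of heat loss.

Q ≈ 146 W

Sheathing layers in series; stud and cavity paths in parallel between them.
R_inner = 0.017/(0.144×10.6) = 0.01114 K/W
R_stud  = 0.135/(0.146×0.2×10.6) = 0.4362 K/W
R_cav   = 0.135/(0.0492×0.8×10.6) = 0.3236 K/W
1/R_core = 1/R_stud + 1/R_cav → R_core = 0.1858 K/W
R_outer = 0.016/(0.64×10.6) = 0.002358 K/W
R_total = 0.1993 K/W
Q = ΔT/R_total = 29/0.1993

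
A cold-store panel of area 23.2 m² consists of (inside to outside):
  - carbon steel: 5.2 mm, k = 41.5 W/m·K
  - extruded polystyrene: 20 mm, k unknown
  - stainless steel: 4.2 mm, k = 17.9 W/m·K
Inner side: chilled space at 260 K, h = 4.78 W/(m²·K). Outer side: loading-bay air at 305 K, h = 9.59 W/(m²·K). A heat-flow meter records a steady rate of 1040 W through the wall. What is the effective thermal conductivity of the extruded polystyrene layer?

Using the resistance-network approach (series):
R_inner film = 1/(h_i·A) = 1/(4.78×23.2) = 0.009017 K/W
R_carbon steel = L/(kA) = 0.0052/(41.5×23.2) = 5.401×10^-6 K/W
R_stainless steel = L/(kA) = 0.0042/(17.9×23.2) = 1.011×10^-5 K/W
R_outer film = 1/(h_o·A) = 1/(9.59×23.2) = 0.004495 K/W
Sum of known resistances R_other = 0.01353 K/W
Total R = ΔT/Q = 45/1040 = 0.04327 K/W
R_extruded polystyrene = R_total − R_other = 0.02974 K/W
k = L/(R·A) = 0.02/(0.02974×23.2)

k ≈ 0.029 W/(m·K)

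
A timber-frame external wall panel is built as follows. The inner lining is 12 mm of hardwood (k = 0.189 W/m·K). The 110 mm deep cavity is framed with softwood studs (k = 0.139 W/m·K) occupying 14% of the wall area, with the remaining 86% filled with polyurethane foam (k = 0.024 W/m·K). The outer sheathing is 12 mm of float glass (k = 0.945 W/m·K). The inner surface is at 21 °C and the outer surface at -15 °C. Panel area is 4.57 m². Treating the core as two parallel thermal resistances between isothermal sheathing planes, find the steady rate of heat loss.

Q ≈ 58.4 W

Sheathing layers in series; stud and cavity paths in parallel between them.
R_inner = 0.012/(0.189×4.57) = 0.01389 K/W
R_stud  = 0.11/(0.139×0.14×4.57) = 1.237 K/W
R_cav   = 0.11/(0.024×0.86×4.57) = 1.166 K/W
1/R_core = 1/R_stud + 1/R_cav → R_core = 0.6002 K/W
R_outer = 0.012/(0.945×4.57) = 0.002779 K/W
R_total = 0.6169 K/W
Q = ΔT/R_total = 36/0.6169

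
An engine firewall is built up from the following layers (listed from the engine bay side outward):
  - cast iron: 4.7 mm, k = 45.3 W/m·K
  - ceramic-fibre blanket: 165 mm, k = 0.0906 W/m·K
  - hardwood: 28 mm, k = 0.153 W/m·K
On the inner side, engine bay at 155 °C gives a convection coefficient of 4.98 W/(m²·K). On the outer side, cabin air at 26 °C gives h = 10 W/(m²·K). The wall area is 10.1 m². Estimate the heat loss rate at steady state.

Treating each layer as a thermal resistance in series:
R_inner film = 1/(h_i·A) = 1/(4.98×10.1) = 0.01988 K/W
R_cast iron = L/(kA) = 0.0047/(45.3×10.1) = 1.027×10^-5 K/W
R_ceramic-fibre blanket = L/(kA) = 0.165/(0.0906×10.1) = 0.1803 K/W
R_hardwood = L/(kA) = 0.028/(0.153×10.1) = 0.01812 K/W
R_outer film = 1/(h_o·A) = 1/(10×10.1) = 0.009901 K/W
R_total = 0.2282 K/W
Q = ΔT / R_total = 129 / 0.2282

Q ≈ 565 W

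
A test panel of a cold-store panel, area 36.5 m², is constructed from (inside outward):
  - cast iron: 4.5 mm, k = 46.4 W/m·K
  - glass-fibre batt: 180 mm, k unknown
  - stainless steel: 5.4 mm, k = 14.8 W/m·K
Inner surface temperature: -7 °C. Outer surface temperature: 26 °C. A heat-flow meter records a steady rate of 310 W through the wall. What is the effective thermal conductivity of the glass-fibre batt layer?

k ≈ 0.0463 W/(m·K)

Using the resistance-network approach (series):
R_cast iron = L/(kA) = 0.0045/(46.4×36.5) = 2.657×10^-6 K/W
R_stainless steel = L/(kA) = 0.0054/(14.8×36.5) = 9.996×10^-6 K/W
Sum of known resistances R_other = 1.265×10^-5 K/W
Total R = ΔT/Q = 33/310 = 0.1065 K/W
R_glass-fibre batt = R_total − R_other = 0.1064 K/W
k = L/(R·A) = 0.18/(0.1064×36.5)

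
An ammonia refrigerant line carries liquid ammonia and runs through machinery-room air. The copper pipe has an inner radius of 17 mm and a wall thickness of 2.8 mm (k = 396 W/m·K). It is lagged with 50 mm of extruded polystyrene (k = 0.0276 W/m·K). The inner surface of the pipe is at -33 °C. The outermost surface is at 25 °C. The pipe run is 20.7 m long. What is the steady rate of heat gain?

Q ≈ 165 W

Per-layer cylindrical resistances, series-summed:
R_copper pipe wall = ln(19.8/17)/(2π×396×20.7) = 2.96×10^-6 K/W
R_extruded polystyrene = ln(69.8/19.8)/(2π×0.0276×20.7) = 0.351 K/W
R_total = 0.351 K/W
Q = ΔT/R_total = 58/0.351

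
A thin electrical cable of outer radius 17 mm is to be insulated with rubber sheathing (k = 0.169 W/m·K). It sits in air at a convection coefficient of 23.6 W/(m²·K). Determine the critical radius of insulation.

For a cylinder r_cr = k/h = 0.169/23.6
r_cr = 7.16 mm; since the bare radius (17 mm) is above r_cr, any added insulation will reduce heat loss.

r_cr ≈ 7.16 mm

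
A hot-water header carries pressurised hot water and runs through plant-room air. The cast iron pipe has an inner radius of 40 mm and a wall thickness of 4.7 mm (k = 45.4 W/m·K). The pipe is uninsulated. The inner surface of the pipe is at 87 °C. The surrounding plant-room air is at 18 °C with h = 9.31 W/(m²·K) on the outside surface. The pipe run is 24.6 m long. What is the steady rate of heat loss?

Q ≈ 4430 W

Treating each annulus and film as a series resistance:
R_cast iron pipe wall = ln(44.7/40)/(2π×45.4×24.6) = 1.583×10^-5 K/W
R_outer film = 1/(h_o·2πr_oL) = 1/(9.31×2π×0.0447×24.6) = 0.01555 K/W
R_total = 0.01556 K/W
Q = ΔT/R_total = 69/0.01556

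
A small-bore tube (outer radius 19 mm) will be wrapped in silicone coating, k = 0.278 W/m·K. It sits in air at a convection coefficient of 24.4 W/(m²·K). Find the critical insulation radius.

r_cr ≈ 11.4 mm

For a cylinder r_cr = k/h = 0.278/24.4
r_cr = 11.4 mm; since the bare radius (19 mm) is above r_cr, any added insulation will reduce heat loss.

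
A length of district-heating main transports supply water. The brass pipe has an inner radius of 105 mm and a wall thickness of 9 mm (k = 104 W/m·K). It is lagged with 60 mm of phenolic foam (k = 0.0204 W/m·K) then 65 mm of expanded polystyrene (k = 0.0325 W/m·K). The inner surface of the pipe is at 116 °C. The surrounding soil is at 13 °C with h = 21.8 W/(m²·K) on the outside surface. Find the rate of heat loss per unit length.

q′ ≈ 21.1 W/m

Radial resistances (cylindrical: R_cond = ln(r_o/r_i)/(2πkL), R_conv = 1/(h·2πrL)):
R_brass pipe wall = ln(114/105)/(2π×104×1) = 1.259×10^-4 K/W
R_phenolic foam = ln(174/114)/(2π×0.0204×1) = 3.299 K/W
R_expanded polystyrene = ln(239/174)/(2π×0.0325×1) = 1.554 K/W
R_outer film = 1/(h_o·2πr_oL) = 1/(21.8×2π×0.239×1) = 0.03055 K/W
R_total = 4.884 K/W
Q = ΔT/R_total = 103/4.884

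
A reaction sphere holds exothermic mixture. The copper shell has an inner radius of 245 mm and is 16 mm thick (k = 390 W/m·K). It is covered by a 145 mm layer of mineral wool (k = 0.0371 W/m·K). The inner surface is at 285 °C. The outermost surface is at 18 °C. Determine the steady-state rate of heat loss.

Spherical conduction: R = (1/r_in − 1/r_out)/(4πk) per layer; series-sum.
R_copper shell = (1/0.245 − 1/0.261)/(4π×390) = 5.106×10^-5 K/W
R_mineral wool = (1/0.261 − 1/0.406)/(4π×0.0371) = 2.935 K/W
R_total = 2.935 K/W
Q = ΔT/R_total = 267/2.935

Q ≈ 91 W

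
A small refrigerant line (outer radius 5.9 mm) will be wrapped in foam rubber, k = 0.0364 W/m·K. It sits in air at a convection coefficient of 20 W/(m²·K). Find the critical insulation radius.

r_cr ≈ 1.82 mm

For a cylinder r_cr = k/h = 0.0364/20
r_cr = 1.82 mm; since the bare radius (5.9 mm) is above r_cr, any added insulation will reduce heat loss.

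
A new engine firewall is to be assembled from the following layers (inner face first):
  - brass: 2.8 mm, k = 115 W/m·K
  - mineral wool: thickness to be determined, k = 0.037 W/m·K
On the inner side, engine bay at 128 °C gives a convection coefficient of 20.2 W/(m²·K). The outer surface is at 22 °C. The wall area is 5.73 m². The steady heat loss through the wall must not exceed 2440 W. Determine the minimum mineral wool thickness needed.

L ≈ 7.38 mm

Thermal resistances in series:
R_inner film = 1/(h_i·A) = 1/(20.2×5.73) = 0.00864 K/W
R_brass = L/(kA) = 0.0028/(115×5.73) = 4.249×10^-6 K/W
Sum of the known resistances R_other = 0.008644 K/W
Required total resistance R_tot = ΔT/Q_allow = 106/2440 = 0.04344 K/W
R_mineral wool = R_tot − R_other = 0.0348 K/W
L = R·k·A = 0.0348×0.037×5.73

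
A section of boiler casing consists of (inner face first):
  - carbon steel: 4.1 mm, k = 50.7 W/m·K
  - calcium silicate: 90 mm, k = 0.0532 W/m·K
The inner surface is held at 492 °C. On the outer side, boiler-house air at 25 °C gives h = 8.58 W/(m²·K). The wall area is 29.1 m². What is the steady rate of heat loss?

Series thermal resistances:
R_carbon steel = L/(kA) = 0.0041/(50.7×29.1) = 2.779×10^-6 K/W
R_calcium silicate = L/(kA) = 0.09/(0.0532×29.1) = 0.05814 K/W
R_outer film = 1/(h_o·A) = 1/(8.58×29.1) = 0.004005 K/W
R_total = 0.06214 K/W
Q = ΔT / R_total = 467 / 0.06214

Q ≈ 7510 W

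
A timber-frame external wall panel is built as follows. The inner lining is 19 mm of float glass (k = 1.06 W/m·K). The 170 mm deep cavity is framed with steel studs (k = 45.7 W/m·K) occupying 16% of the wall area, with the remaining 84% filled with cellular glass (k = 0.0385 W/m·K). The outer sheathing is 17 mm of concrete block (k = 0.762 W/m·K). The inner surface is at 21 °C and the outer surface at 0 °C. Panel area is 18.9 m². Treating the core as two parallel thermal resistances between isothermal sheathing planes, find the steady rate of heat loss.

Sheathing layers in series; stud and cavity paths in parallel between them.
R_inner = 0.019/(1.06×18.9) = 9.484×10^-4 K/W
R_stud  = 0.17/(45.7×0.16×18.9) = 0.00123 K/W
R_cav   = 0.17/(0.0385×0.84×18.9) = 0.2781 K/W
1/R_core = 1/R_stud + 1/R_cav → R_core = 0.001225 K/W
R_outer = 0.017/(0.762×18.9) = 0.00118 K/W
R_total = 0.003354 K/W
Q = ΔT/R_total = 21/0.003354

Q ≈ 6260 W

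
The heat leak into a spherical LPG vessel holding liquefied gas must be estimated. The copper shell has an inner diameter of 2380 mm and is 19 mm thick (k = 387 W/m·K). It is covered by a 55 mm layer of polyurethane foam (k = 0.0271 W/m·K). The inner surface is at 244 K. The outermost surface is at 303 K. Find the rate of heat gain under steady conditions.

Spherical conduction: R = (1/r_in − 1/r_out)/(4πk) per layer; series-sum.
R_copper shell = (1/1.19 − 1/1.209)/(4π×387) = 2.716×10^-6 K/W
R_polyurethane foam = (1/1.209 − 1/1.264)/(4π×0.0271) = 0.1057 K/W
R_total = 0.1057 K/W
Q = ΔT/R_total = 59/0.1057

Q ≈ 558 W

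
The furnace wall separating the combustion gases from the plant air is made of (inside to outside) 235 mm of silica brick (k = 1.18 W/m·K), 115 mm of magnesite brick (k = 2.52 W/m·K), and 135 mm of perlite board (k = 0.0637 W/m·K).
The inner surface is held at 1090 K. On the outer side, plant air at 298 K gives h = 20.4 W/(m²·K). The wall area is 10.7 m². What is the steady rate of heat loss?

Thermal resistances in series:
R_silica brick = L/(kA) = 0.235/(1.18×10.7) = 0.01861 K/W
R_magnesite brick = L/(kA) = 0.115/(2.52×10.7) = 0.004265 K/W
R_perlite board = L/(kA) = 0.135/(0.0637×10.7) = 0.1981 K/W
R_outer film = 1/(h_o·A) = 1/(20.4×10.7) = 0.004581 K/W
R_total = 0.2255 K/W
Q = ΔT / R_total = 792 / 0.2255

Q ≈ 3510 W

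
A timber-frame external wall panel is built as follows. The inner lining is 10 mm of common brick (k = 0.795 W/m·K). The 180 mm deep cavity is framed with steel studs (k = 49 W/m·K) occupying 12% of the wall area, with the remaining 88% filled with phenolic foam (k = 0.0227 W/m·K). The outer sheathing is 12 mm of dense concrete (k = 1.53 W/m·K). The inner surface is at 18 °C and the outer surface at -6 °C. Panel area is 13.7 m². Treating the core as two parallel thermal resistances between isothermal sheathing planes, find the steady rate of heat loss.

Q ≈ 6460 W

Sheathing layers in series; stud and cavity paths in parallel between them.
R_inner = 0.01/(0.795×13.7) = 9.181×10^-4 K/W
R_stud  = 0.18/(49×0.12×13.7) = 0.002234 K/W
R_cav   = 0.18/(0.0227×0.88×13.7) = 0.6577 K/W
1/R_core = 1/R_stud + 1/R_cav → R_core = 0.002227 K/W
R_outer = 0.012/(1.53×13.7) = 5.725×10^-4 K/W
R_total = 0.003718 K/W
Q = ΔT/R_total = 24/0.003718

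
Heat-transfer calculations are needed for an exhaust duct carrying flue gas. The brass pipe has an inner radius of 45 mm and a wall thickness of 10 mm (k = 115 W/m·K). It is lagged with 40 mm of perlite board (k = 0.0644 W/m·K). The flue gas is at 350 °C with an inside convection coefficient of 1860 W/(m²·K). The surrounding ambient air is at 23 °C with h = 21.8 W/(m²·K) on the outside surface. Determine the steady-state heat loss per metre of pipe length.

q′ ≈ 229 W/m

Cylindrical conduction, so R = ln(r₂/r₁)/(2πkL) per layer, in series:
R_inner film = 1/(h_i·2πr₁L) = 1/(1860×2π×0.045×1) = 0.001901 K/W
R_brass pipe wall = ln(55/45)/(2π×115×1) = 2.777×10^-4 K/W
R_perlite board = ln(95/55)/(2π×0.0644×1) = 1.351 K/W
R_outer film = 1/(h_o·2πr_oL) = 1/(21.8×2π×0.095×1) = 0.07685 K/W
R_total = 1.43 K/W
Q = ΔT/R_total = 327/1.43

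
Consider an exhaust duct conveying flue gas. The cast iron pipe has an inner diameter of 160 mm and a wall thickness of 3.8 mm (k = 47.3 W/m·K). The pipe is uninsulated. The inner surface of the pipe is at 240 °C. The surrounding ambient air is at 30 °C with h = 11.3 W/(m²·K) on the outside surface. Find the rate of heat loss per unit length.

q′ ≈ 1250 W/m

Radial resistances (cylindrical: R_cond = ln(r_o/r_i)/(2πkL), R_conv = 1/(h·2πrL)):
R_cast iron pipe wall = ln(83.8/80)/(2π×47.3×1) = 1.561×10^-4 K/W
R_outer film = 1/(h_o·2πr_oL) = 1/(11.3×2π×0.0838×1) = 0.1681 K/W
R_total = 0.1682 K/W
Q = ΔT/R_total = 210/0.1682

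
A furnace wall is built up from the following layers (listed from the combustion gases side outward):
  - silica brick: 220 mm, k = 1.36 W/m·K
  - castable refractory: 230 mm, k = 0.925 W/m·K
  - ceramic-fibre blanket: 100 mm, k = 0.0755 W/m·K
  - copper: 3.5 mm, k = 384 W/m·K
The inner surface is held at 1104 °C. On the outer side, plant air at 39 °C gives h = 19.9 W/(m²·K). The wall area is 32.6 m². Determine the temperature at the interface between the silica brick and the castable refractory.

Using the resistance-network approach (series):
R_silica brick = L/(kA) = 0.22/(1.36×32.6) = 0.004962 K/W
R_castable refractory = L/(kA) = 0.23/(0.925×32.6) = 0.007627 K/W
R_ceramic-fibre blanket = L/(kA) = 0.1/(0.0755×32.6) = 0.04063 K/W
R_copper = L/(kA) = 0.0035/(384×32.6) = 2.796×10^-7 K/W
R_outer film = 1/(h_o·A) = 1/(19.9×32.6) = 0.001541 K/W
R_total = 0.05476 K/W;  Q = ΔT/R_total = 1065/0.05476 = 19450 W
T_interface = T_inner − Q·ΣR(inner→interface) = 1104 − 19400×0.004962

T ≈ 1010 °C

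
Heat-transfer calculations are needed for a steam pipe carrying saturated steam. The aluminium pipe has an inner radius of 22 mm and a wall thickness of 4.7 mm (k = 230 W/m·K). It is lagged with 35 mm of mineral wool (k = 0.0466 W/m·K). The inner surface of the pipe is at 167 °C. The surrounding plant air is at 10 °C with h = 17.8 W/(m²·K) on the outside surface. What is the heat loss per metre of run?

Radial resistances (cylindrical: R_cond = ln(r_o/r_i)/(2πkL), R_conv = 1/(h·2πrL)):
R_aluminium pipe wall = ln(26.7/22)/(2π×230×1) = 1.34×10^-4 K/W
R_mineral wool = ln(61.7/26.7)/(2π×0.0466×1) = 2.861 K/W
R_outer film = 1/(h_o·2πr_oL) = 1/(17.8×2π×0.0617×1) = 0.1449 K/W
R_total = 3.006 K/W
Q = ΔT/R_total = 157/3.006

q′ ≈ 52.2 W/m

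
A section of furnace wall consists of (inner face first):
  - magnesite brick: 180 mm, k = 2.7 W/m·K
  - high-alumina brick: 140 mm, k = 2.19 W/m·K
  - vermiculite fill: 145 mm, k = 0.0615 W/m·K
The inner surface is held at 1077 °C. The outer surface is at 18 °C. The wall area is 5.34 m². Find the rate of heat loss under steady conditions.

Q ≈ 2270 W

Series thermal resistances:
R_magnesite brick = L/(kA) = 0.18/(2.7×5.34) = 0.01248 K/W
R_high-alumina brick = L/(kA) = 0.14/(2.19×5.34) = 0.01197 K/W
R_vermiculite fill = L/(kA) = 0.145/(0.0615×5.34) = 0.4415 K/W
R_total = 0.466 K/W
Q = ΔT / R_total = 1059 / 0.466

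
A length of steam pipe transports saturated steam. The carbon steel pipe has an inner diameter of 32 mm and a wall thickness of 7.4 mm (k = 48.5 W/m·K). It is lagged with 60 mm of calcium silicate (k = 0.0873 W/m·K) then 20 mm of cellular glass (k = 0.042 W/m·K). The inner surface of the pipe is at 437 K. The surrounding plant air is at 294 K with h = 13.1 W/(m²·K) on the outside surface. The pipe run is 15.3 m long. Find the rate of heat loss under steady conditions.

Q ≈ 673 W

Radial resistances (cylindrical: R_cond = ln(r_o/r_i)/(2πkL), R_conv = 1/(h·2πrL)):
R_carbon steel pipe wall = ln(23.4/16)/(2π×48.5×15.3) = 8.153×10^-5 K/W
R_calcium silicate = ln(83.4/23.4)/(2π×0.0873×15.3) = 0.1514 K/W
R_cellular glass = ln(103.4/83.4)/(2π×0.042×15.3) = 0.05324 K/W
R_outer film = 1/(h_o·2πr_oL) = 1/(13.1×2π×0.1034×15.3) = 0.00768 K/W
R_total = 0.2124 K/W
Q = ΔT/R_total = 143/0.2124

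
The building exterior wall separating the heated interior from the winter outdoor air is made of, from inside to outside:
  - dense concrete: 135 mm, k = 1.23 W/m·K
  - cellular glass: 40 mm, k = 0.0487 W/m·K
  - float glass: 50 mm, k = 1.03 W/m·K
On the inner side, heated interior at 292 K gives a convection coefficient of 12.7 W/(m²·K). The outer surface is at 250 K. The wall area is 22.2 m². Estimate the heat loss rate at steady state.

Treating each layer as a thermal resistance in series:
R_inner film = 1/(h_i·A) = 1/(12.7×22.2) = 0.003547 K/W
R_dense concrete = L/(kA) = 0.135/(1.23×22.2) = 0.004944 K/W
R_cellular glass = L/(kA) = 0.04/(0.0487×22.2) = 0.037 K/W
R_float glass = L/(kA) = 0.05/(1.03×22.2) = 0.002187 K/W
R_total = 0.04768 K/W
Q = ΔT / R_total = 42 / 0.04768

Q ≈ 881 W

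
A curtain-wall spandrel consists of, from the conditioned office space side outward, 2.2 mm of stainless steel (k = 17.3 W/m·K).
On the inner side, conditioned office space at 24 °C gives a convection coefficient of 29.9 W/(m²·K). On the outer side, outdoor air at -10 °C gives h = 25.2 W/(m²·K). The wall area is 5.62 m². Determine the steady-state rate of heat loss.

Q ≈ 2610 W

Using the resistance-network approach (series):
R_inner film = 1/(h_i·A) = 1/(29.9×5.62) = 0.005951 K/W
R_stainless steel = L/(kA) = 0.0022/(17.3×5.62) = 2.263×10^-5 K/W
R_outer film = 1/(h_o·A) = 1/(25.2×5.62) = 0.007061 K/W
R_total = 0.01303 K/W
Q = ΔT / R_total = 34 / 0.01303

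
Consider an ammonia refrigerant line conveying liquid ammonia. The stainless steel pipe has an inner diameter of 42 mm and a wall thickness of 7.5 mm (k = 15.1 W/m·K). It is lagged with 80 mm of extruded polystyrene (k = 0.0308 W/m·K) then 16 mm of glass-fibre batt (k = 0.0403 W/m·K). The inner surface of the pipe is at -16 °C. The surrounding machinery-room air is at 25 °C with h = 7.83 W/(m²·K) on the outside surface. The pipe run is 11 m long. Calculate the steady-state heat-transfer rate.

Q ≈ 59.2 W

Per-layer cylindrical resistances, series-summed:
R_stainless steel pipe wall = ln(28.5/21)/(2π×15.1×11) = 2.926×10^-4 K/W
R_extruded polystyrene = ln(108.5/28.5)/(2π×0.0308×11) = 0.628 K/W
R_glass-fibre batt = ln(124.5/108.5)/(2π×0.0403×11) = 0.04939 K/W
R_outer film = 1/(h_o·2πr_oL) = 1/(7.83×2π×0.1245×11) = 0.01484 K/W
R_total = 0.6925 K/W
Q = ΔT/R_total = 41/0.6925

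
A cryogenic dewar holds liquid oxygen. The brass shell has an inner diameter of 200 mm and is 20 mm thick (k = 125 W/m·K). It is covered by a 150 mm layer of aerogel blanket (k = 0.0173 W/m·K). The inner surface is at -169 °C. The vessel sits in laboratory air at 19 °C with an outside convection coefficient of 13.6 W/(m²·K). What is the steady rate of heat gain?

Q ≈ 8.79 W

For a spherical shell R = (1/r₁ − 1/r₂)/(4πk); film R = 1/(h·4πr²). In series:
R_brass shell = (1/0.1 − 1/0.12)/(4π×125) = 0.001061 K/W
R_aerogel blanket = (1/0.12 − 1/0.27)/(4π×0.0173) = 21.3 K/W
R_outer film = 1/(h·4πr_o²) = 1/(13.6×4π×0.27²) = 0.08026 K/W
R_total = 21.38 K/W
Q = ΔT/R_total = 188/21.38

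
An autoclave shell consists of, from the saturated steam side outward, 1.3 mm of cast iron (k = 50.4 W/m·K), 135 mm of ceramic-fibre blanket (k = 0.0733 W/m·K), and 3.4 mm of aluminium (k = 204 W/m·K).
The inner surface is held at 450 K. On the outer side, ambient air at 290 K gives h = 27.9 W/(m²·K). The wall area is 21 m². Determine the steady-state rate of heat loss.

Q ≈ 1790 W

Using the resistance-network approach (series):
R_cast iron = L/(kA) = 0.0013/(50.4×21) = 1.228×10^-6 K/W
R_ceramic-fibre blanket = L/(kA) = 0.135/(0.0733×21) = 0.0877 K/W
R_aluminium = L/(kA) = 0.0034/(204×21) = 7.937×10^-7 K/W
R_outer film = 1/(h_o·A) = 1/(27.9×21) = 0.001707 K/W
R_total = 0.08941 K/W
Q = ΔT / R_total = 160 / 0.08941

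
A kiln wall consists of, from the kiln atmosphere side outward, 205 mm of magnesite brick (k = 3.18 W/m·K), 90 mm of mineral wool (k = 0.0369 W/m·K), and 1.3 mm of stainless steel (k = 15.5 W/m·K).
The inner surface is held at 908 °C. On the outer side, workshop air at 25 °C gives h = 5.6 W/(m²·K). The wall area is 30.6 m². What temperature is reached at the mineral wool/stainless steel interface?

Using the resistance-network approach (series):
R_magnesite brick = L/(kA) = 0.205/(3.18×30.6) = 0.002107 K/W
R_mineral wool = L/(kA) = 0.09/(0.0369×30.6) = 0.07971 K/W
R_stainless steel = L/(kA) = 0.0013/(15.5×30.6) = 2.741×10^-6 K/W
R_outer film = 1/(h_o·A) = 1/(5.6×30.6) = 0.005836 K/W
R_total = 0.08765 K/W;  Q = ΔT/R_total = 883/0.08765 = 10070 W
T_interface = T_inner − Q·ΣR(inner→interface) = 908 − 10100×0.08181

T ≈ 83.8 °C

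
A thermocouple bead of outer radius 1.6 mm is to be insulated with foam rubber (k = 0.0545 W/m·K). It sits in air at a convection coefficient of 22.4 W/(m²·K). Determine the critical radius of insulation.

r_cr ≈ 4.87 mm

For a sphere r_cr = 2k/h = 2×0.0545/22.4
r_cr = 4.87 mm; since the bare radius (1.6 mm) is below r_cr, adding a thin layer of insulation will *increase* heat loss.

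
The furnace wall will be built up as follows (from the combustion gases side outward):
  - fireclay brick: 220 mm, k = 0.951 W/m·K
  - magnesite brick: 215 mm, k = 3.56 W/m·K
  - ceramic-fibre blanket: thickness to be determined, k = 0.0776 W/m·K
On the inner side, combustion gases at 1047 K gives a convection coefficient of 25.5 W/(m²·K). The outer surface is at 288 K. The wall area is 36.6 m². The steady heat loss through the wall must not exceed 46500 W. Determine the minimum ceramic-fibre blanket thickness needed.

L ≈ 20.7 mm

Series thermal resistances:
R_inner film = 1/(h_i·A) = 1/(25.5×36.6) = 0.001071 K/W
R_fireclay brick = L/(kA) = 0.22/(0.951×36.6) = 0.006321 K/W
R_magnesite brick = L/(kA) = 0.215/(3.56×36.6) = 0.00165 K/W
Sum of the known resistances R_other = 0.009042 K/W
Required total resistance R_tot = ΔT/Q_allow = 759/46500 = 0.01632 K/W
R_ceramic-fibre blanket = R_tot − R_other = 0.00728 K/W
L = R·k·A = 0.00728×0.0776×36.6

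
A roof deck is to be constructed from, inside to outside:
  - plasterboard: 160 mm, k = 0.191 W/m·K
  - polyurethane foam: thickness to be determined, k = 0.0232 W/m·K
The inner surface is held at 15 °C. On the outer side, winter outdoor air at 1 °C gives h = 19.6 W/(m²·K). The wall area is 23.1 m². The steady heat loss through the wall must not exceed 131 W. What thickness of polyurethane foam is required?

Thermal resistances in series:
R_plasterboard = L/(kA) = 0.16/(0.191×23.1) = 0.03626 K/W
R_outer film = 1/(h_o·A) = 1/(19.6×23.1) = 0.002209 K/W
Sum of the known resistances R_other = 0.03847 K/W
Required total resistance R_tot = ΔT/Q_allow = 14/131 = 0.1069 K/W
R_polyurethane foam = R_tot − R_other = 0.0684 K/W
L = R·k·A = 0.0684×0.0232×23.1

L ≈ 36.7 mm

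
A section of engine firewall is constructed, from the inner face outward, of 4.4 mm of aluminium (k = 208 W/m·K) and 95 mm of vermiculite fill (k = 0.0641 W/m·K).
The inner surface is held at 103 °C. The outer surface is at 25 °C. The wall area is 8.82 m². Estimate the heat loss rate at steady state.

Q ≈ 464 W

Thermal resistances in series:
R_aluminium = L/(kA) = 0.0044/(208×8.82) = 2.398×10^-6 K/W
R_vermiculite fill = L/(kA) = 0.095/(0.0641×8.82) = 0.168 K/W
R_total = 0.168 K/W
Q = ΔT / R_total = 78 / 0.168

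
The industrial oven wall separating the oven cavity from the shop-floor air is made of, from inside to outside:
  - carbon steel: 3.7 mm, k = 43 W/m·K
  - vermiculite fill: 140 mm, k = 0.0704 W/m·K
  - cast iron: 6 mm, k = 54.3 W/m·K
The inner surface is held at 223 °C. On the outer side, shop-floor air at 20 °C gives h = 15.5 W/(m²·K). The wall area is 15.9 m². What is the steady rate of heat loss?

Treating each layer as a thermal resistance in series:
R_carbon steel = L/(kA) = 0.0037/(43×15.9) = 5.412×10^-6 K/W
R_vermiculite fill = L/(kA) = 0.14/(0.0704×15.9) = 0.1251 K/W
R_cast iron = L/(kA) = 0.006/(54.3×15.9) = 6.95×10^-6 K/W
R_outer film = 1/(h_o·A) = 1/(15.5×15.9) = 0.004058 K/W
R_total = 0.1291 K/W
Q = ΔT / R_total = 203 / 0.1291

Q ≈ 1570 W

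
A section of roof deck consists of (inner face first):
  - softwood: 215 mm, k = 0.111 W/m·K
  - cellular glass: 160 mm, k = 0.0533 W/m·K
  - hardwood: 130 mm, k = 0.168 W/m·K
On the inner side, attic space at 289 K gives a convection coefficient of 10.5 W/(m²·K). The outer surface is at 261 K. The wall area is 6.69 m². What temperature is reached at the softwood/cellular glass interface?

T ≈ 279 K

Series thermal resistances:
R_inner film = 1/(h_i·A) = 1/(10.5×6.69) = 0.01424 K/W
R_softwood = L/(kA) = 0.215/(0.111×6.69) = 0.2895 K/W
R_cellular glass = L/(kA) = 0.16/(0.0533×6.69) = 0.4487 K/W
R_hardwood = L/(kA) = 0.13/(0.168×6.69) = 0.1157 K/W
R_total = 0.8681 K/W;  Q = ΔT/R_total = 28/0.8681 = 32.25 W
T_interface = T_inner − Q·ΣR(inner→interface) = 289 − 32.3×0.3038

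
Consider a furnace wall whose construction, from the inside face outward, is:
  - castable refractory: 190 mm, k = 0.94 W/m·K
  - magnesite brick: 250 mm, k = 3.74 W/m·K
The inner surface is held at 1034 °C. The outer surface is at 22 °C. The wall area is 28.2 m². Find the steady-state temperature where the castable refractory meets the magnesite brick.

T ≈ 274 °C

Model the wall as resistances in series:
R_castable refractory = L/(kA) = 0.19/(0.94×28.2) = 0.007168 K/W
R_magnesite brick = L/(kA) = 0.25/(3.74×28.2) = 0.00237 K/W
R_total = 0.009538 K/W;  Q = ΔT/R_total = 1012/0.009538 = 106100 W
T_interface = T_inner − Q·ΣR(inner→interface) = 1034 − 106000×0.007168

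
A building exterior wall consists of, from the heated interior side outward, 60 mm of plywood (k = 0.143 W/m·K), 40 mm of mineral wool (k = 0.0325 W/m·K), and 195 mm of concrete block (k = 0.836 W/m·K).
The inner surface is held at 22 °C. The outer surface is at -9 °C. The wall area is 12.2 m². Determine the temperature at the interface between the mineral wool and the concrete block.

T ≈ -5.16 °C

Model the wall as resistances in series:
R_plywood = L/(kA) = 0.06/(0.143×12.2) = 0.03439 K/W
R_mineral wool = L/(kA) = 0.04/(0.0325×12.2) = 0.1009 K/W
R_concrete block = L/(kA) = 0.195/(0.836×12.2) = 0.01912 K/W
R_total = 0.1544 K/W;  Q = ΔT/R_total = 31/0.1544 = 200.8 W
T_interface = T_inner − Q·ΣR(inner→interface) = 22 − 201×0.1353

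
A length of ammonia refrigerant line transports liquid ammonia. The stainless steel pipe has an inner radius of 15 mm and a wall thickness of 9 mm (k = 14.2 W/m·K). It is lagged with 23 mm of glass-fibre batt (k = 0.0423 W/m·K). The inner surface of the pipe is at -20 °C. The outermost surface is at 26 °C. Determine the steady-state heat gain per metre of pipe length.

q′ ≈ 18.2 W/m

Cylindrical conduction, so R = ln(r₂/r₁)/(2πkL) per layer, in series:
R_stainless steel pipe wall = ln(24/15)/(2π×14.2×1) = 0.005268 K/W
R_glass-fibre batt = ln(47/24)/(2π×0.0423×1) = 2.529 K/W
R_total = 2.534 K/W
Q = ΔT/R_total = 46/2.534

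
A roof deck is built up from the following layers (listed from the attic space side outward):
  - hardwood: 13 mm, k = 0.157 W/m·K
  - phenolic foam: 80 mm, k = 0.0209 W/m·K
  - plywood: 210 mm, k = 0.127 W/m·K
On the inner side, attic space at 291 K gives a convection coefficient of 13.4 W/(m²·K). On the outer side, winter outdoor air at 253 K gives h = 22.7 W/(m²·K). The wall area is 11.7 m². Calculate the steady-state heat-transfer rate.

Q ≈ 78.2 W

Series thermal resistances:
R_inner film = 1/(h_i·A) = 1/(13.4×11.7) = 0.006378 K/W
R_hardwood = L/(kA) = 0.013/(0.157×11.7) = 0.007077 K/W
R_phenolic foam = L/(kA) = 0.08/(0.0209×11.7) = 0.3272 K/W
R_plywood = L/(kA) = 0.21/(0.127×11.7) = 0.1413 K/W
R_outer film = 1/(h_o·A) = 1/(22.7×11.7) = 0.003765 K/W
R_total = 0.4857 K/W
Q = ΔT / R_total = 38 / 0.4857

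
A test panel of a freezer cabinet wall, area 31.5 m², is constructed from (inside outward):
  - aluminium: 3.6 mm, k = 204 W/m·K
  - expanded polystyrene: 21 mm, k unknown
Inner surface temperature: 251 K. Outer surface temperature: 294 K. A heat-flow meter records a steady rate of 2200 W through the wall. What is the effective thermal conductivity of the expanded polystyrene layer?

k ≈ 0.0341 W/(m·K)

Thermal resistances in series:
R_aluminium = L/(kA) = 0.0036/(204×31.5) = 5.602×10^-7 K/W
Sum of known resistances R_other = 5.602×10^-7 K/W
Total R = ΔT/Q = 43/2200 = 0.01955 K/W
R_expanded polystyrene = R_total − R_other = 0.01954 K/W
k = L/(R·A) = 0.021/(0.01954×31.5)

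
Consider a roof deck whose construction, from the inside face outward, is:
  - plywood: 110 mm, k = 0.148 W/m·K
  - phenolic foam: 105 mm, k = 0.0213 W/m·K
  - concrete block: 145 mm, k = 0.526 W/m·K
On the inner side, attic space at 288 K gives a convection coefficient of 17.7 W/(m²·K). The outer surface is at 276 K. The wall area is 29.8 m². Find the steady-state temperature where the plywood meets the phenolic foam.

T ≈ 286 K

Series thermal resistances:
R_inner film = 1/(h_i·A) = 1/(17.7×29.8) = 0.001896 K/W
R_plywood = L/(kA) = 0.11/(0.148×29.8) = 0.02494 K/W
R_phenolic foam = L/(kA) = 0.105/(0.0213×29.8) = 0.1654 K/W
R_concrete block = L/(kA) = 0.145/(0.526×29.8) = 0.009251 K/W
R_total = 0.2015 K/W;  Q = ΔT/R_total = 12/0.2015 = 59.55 W
T_interface = T_inner − Q·ΣR(inner→interface) = 288 − 59.6×0.02684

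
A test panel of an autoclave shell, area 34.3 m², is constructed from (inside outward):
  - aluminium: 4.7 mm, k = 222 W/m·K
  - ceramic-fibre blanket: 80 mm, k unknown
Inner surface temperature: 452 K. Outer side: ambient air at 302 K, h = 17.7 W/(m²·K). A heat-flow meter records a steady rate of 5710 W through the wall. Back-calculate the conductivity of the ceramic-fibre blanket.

k ≈ 0.0947 W/(m·K)

Using the resistance-network approach (series):
R_aluminium = L/(kA) = 0.0047/(222×34.3) = 6.172×10^-7 K/W
R_outer film = 1/(h_o·A) = 1/(17.7×34.3) = 0.001647 K/W
Sum of known resistances R_other = 0.001648 K/W
Total R = ΔT/Q = 150/5710 = 0.02627 K/W
R_ceramic-fibre blanket = R_total − R_other = 0.02462 K/W
k = L/(R·A) = 0.08/(0.02462×34.3)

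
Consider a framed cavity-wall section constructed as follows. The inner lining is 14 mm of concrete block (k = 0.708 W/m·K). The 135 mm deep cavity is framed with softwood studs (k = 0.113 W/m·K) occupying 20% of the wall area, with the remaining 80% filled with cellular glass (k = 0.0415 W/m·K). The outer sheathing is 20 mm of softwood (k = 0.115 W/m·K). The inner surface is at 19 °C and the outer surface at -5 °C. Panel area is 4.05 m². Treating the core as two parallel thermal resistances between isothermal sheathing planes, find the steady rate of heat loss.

Q ≈ 37.2 W

Sheathing layers in series; stud and cavity paths in parallel between them.
R_inner = 0.014/(0.708×4.05) = 0.004882 K/W
R_stud  = 0.135/(0.113×0.2×4.05) = 1.475 K/W
R_cav   = 0.135/(0.0415×0.8×4.05) = 1.004 K/W
1/R_core = 1/R_stud + 1/R_cav → R_core = 0.5974 K/W
R_outer = 0.02/(0.115×4.05) = 0.04294 K/W
R_total = 0.6452 K/W
Q = ΔT/R_total = 24/0.6452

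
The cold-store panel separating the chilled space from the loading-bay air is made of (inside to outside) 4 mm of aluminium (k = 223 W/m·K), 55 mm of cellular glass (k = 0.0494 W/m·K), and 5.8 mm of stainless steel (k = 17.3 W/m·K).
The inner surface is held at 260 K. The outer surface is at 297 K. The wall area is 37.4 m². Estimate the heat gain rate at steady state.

Q ≈ 1240 W

Model the wall as resistances in series:
R_aluminium = L/(kA) = 0.004/(223×37.4) = 4.796×10^-7 K/W
R_cellular glass = L/(kA) = 0.055/(0.0494×37.4) = 0.02977 K/W
R_stainless steel = L/(kA) = 0.0058/(17.3×37.4) = 8.964×10^-6 K/W
R_total = 0.02978 K/W
Q = ΔT / R_total = 37 / 0.02978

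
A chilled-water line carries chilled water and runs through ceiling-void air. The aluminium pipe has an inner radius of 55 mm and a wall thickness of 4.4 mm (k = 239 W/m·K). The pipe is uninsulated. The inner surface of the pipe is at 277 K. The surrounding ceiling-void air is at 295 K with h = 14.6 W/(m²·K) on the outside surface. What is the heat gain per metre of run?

Treating each annulus and film as a series resistance:
R_aluminium pipe wall = ln(59.4/55)/(2π×239×1) = 5.125×10^-5 K/W
R_outer film = 1/(h_o·2πr_oL) = 1/(14.6×2π×0.0594×1) = 0.1835 K/W
R_total = 0.1836 K/W
Q = ΔT/R_total = 18/0.1836

q′ ≈ 98.1 W/m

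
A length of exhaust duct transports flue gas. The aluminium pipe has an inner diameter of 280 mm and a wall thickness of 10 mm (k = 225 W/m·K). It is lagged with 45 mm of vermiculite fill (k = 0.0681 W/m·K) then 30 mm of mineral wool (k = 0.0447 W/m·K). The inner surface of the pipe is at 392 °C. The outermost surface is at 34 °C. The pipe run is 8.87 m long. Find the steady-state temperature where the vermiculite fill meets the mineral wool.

T ≈ 196 °C

Treating each annulus and film as a series resistance:
R_aluminium pipe wall = ln(150/140)/(2π×225×8.87) = 5.502×10^-6 K/W
R_vermiculite fill = ln(195/150)/(2π×0.0681×8.87) = 0.06913 K/W
R_mineral wool = ln(225/195)/(2π×0.0447×8.87) = 0.05744 K/W
R_total = 0.1266 K/W
Q = ΔT/R_total = 358/0.1266
Q = 2830 W
T_interface = T_inner − Q·ΣR(inner→interface) = 392 − 2830×0.06913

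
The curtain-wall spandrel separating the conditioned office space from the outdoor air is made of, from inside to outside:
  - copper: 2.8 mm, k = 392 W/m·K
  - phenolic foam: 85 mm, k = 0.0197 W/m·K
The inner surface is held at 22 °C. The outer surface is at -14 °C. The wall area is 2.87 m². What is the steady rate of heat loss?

Q ≈ 23.9 W

Model the wall as resistances in series:
R_copper = L/(kA) = 0.0028/(392×2.87) = 2.489×10^-6 K/W
R_phenolic foam = L/(kA) = 0.085/(0.0197×2.87) = 1.503 K/W
R_total = 1.503 K/W
Q = ΔT / R_total = 36 / 1.503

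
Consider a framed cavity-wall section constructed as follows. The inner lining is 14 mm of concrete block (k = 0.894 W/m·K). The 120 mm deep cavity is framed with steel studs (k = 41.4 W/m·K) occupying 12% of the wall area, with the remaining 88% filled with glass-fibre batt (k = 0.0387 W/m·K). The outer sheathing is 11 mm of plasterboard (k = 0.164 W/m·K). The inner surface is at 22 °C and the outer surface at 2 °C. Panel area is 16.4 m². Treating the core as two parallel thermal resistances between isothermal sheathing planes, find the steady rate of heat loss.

Sheathing layers in series; stud and cavity paths in parallel between them.
R_inner = 0.014/(0.894×16.4) = 9.549×10^-4 K/W
R_stud  = 0.12/(41.4×0.12×16.4) = 0.001473 K/W
R_cav   = 0.12/(0.0387×0.88×16.4) = 0.2149 K/W
1/R_core = 1/R_stud + 1/R_cav → R_core = 0.001463 K/W
R_outer = 0.011/(0.164×16.4) = 0.00409 K/W
R_total = 0.006508 K/W
Q = ΔT/R_total = 20/0.006508

Q ≈ 3070 W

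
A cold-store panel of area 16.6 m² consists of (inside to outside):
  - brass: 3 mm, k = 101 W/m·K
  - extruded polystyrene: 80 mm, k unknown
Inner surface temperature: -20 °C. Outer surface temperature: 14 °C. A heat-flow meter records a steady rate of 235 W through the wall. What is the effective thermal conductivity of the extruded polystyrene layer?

Using the resistance-network approach (series):
R_brass = L/(kA) = 0.003/(101×16.6) = 1.789×10^-6 K/W
Sum of known resistances R_other = 1.789×10^-6 K/W
Total R = ΔT/Q = 34/235 = 0.1447 K/W
R_extruded polystyrene = R_total − R_other = 0.1447 K/W
k = L/(R·A) = 0.08/(0.1447×16.6)

k ≈ 0.0333 W/(m·K)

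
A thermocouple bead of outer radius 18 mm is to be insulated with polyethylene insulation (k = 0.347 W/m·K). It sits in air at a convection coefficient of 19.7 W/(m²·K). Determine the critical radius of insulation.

r_cr ≈ 35.2 mm

For a sphere r_cr = 2k/h = 2×0.347/19.7
r_cr = 35.2 mm; since the bare radius (18 mm) is below r_cr, adding a thin layer of insulation will *increase* heat loss.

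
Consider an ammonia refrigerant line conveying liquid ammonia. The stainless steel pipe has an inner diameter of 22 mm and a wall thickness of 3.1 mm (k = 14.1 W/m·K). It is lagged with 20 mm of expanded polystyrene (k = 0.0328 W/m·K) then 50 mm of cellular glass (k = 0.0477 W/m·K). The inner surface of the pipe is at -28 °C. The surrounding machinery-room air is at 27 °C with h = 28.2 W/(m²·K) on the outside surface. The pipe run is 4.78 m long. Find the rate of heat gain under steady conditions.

Q ≈ 35.7 W

Treating each annulus and film as a series resistance:
R_stainless steel pipe wall = ln(14.1/11)/(2π×14.1×4.78) = 5.863×10^-4 K/W
R_expanded polystyrene = ln(34.1/14.1)/(2π×0.0328×4.78) = 0.8965 K/W
R_cellular glass = ln(84.1/34.1)/(2π×0.0477×4.78) = 0.6301 K/W
R_outer film = 1/(h_o·2πr_oL) = 1/(28.2×2π×0.0841×4.78) = 0.01404 K/W
R_total = 1.541 K/W
Q = ΔT/R_total = 55/1.541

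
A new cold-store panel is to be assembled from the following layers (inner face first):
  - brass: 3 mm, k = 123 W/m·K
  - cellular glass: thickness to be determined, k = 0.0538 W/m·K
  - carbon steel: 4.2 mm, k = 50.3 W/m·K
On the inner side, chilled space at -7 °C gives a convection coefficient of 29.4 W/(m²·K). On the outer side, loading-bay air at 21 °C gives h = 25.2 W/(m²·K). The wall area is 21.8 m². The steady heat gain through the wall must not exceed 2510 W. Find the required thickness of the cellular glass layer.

Treating each layer as a thermal resistance in series:
R_inner film = 1/(h_i·A) = 1/(29.4×21.8) = 0.00156 K/W
R_brass = L/(kA) = 0.003/(123×21.8) = 1.119×10^-6 K/W
R_carbon steel = L/(kA) = 0.0042/(50.3×21.8) = 3.83×10^-6 K/W
R_outer film = 1/(h_o·A) = 1/(25.2×21.8) = 0.00182 K/W
Sum of the known resistances R_other = 0.003386 K/W
Required total resistance R_tot = ΔT/Q_allow = 28/2510 = 0.01116 K/W
R_cellular glass = R_tot − R_other = 0.00777 K/W
L = R·k·A = 0.00777×0.0538×21.8

L ≈ 9.11 mm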